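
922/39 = 23 + 25/39 = 23.64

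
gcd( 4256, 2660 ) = 532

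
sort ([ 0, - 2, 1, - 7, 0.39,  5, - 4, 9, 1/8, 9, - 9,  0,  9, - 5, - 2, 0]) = [ - 9, - 7, - 5, - 4, - 2, - 2,0 , 0, 0, 1/8,  0.39, 1, 5,9,9,9] 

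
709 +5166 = 5875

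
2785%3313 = 2785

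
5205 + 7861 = 13066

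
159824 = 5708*28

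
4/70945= 4/70945 = 0.00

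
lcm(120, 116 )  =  3480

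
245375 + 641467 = 886842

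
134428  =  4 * 33607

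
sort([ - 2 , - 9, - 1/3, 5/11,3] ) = [ - 9, - 2, - 1/3, 5/11 , 3]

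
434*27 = 11718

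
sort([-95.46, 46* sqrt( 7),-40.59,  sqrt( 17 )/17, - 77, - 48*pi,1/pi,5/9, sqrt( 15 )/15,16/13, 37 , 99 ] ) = [  -  48 * pi, - 95.46, -77,- 40.59,sqrt( 17) /17, sqrt (15) /15,1/pi,5/9,16/13,37,99,46 * sqrt( 7 ) ] 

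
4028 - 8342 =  - 4314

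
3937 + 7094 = 11031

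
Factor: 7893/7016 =9/8  =  2^( - 3 )*3^2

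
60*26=1560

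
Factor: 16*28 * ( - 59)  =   - 26432=- 2^6*7^1*59^1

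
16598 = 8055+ 8543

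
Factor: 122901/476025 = 5^( - 2 ) * 11^( - 1 )*71^1=71/275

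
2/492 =1/246 =0.00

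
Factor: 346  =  2^1*173^1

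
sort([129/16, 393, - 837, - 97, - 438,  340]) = [ - 837, - 438, - 97 , 129/16 , 340,393 ] 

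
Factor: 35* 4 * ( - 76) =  - 2^4*5^1*7^1*19^1  =  - 10640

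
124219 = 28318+95901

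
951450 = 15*63430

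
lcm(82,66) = 2706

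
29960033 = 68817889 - 38857856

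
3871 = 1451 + 2420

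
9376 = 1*9376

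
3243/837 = 1081/279 = 3.87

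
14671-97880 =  - 83209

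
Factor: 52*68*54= 2^5 * 3^3 * 13^1 * 17^1  =  190944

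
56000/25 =2240 = 2240.00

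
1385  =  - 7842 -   -  9227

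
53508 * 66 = 3531528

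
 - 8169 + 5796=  - 2373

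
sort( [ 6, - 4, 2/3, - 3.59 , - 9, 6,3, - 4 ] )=[ - 9,-4, - 4, - 3.59,2/3, 3,6, 6]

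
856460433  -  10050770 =846409663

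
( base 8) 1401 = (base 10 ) 769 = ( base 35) ly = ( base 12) 541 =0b1100000001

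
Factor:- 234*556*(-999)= 2^3*3^5*13^1*37^1 * 139^1 = 129973896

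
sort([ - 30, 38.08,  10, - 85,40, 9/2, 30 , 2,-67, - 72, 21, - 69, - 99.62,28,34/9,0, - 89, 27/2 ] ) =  [ -99.62, - 89, - 85, - 72, - 69,-67, - 30,0,2,34/9, 9/2, 10,27/2, 21,28,30,38.08,40]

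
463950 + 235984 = 699934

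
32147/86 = 32147/86 = 373.80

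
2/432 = 1/216 = 0.00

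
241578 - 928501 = -686923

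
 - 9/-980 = 9/980 = 0.01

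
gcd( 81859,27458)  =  1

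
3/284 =3/284   =  0.01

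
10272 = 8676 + 1596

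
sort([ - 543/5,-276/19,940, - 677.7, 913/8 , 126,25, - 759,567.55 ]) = [ - 759,-677.7,-543/5, - 276/19,25, 913/8, 126,567.55, 940] 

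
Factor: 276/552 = 1/2 = 2^ (  -  1 )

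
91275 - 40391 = 50884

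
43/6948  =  43/6948 =0.01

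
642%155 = 22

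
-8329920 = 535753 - 8865673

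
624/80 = 7 + 4/5=7.80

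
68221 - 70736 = -2515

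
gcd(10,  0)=10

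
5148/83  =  5148/83 = 62.02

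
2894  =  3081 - 187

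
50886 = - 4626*(-11 )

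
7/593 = 7/593 =0.01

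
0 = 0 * 629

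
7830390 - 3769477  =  4060913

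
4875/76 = 4875/76  =  64.14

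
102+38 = 140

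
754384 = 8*94298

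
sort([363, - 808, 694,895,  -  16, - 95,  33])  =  [ - 808, - 95, - 16, 33,363,694,  895]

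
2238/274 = 8 + 23/137=8.17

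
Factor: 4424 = 2^3*7^1*79^1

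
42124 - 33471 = 8653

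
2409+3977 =6386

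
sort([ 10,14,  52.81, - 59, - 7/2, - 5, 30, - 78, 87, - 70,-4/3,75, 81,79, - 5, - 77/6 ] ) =[ - 78, - 70,-59, - 77/6, -5 ,-5, - 7/2, - 4/3,10,14, 30,  52.81,75, 79 , 81, 87 ] 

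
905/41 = 905/41 = 22.07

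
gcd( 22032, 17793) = 27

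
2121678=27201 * 78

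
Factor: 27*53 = 3^3*53^1 = 1431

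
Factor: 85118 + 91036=2^1 * 3^1 * 11^1*17^1*157^1=176154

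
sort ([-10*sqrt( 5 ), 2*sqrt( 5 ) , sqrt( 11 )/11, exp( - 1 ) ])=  [ - 10*sqrt( 5), sqrt( 11 )/11,exp( - 1),  2*sqrt( 5 ) ]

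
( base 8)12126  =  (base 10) 5206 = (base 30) 5ng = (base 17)1104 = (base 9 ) 7124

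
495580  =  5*99116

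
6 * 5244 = 31464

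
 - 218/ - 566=109/283= 0.39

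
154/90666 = 77/45333 = 0.00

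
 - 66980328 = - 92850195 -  - 25869867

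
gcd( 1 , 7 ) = 1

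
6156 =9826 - 3670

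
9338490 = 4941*1890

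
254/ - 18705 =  - 254/18705 = -0.01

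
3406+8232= 11638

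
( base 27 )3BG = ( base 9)3377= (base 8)4704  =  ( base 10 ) 2500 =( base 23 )4gg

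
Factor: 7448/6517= 2^3*7^ (-1)=8/7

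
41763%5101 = 955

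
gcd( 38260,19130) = 19130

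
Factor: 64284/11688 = 2^( - 1)*11^1=11/2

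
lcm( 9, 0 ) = 0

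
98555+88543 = 187098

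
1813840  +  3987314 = 5801154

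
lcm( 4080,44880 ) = 44880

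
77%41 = 36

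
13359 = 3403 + 9956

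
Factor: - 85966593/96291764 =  -2^( - 2) * 3^1*149^1*192319^1*24072941^( - 1) 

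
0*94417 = 0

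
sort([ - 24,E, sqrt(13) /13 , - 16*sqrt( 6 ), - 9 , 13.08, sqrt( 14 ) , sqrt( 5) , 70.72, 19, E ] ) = [ - 16*sqrt (6 ), - 24,-9, sqrt( 13) /13, sqrt( 5 ),E,  E, sqrt( 14), 13.08,19, 70.72]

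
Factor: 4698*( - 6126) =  - 2^2*3^5*29^1*1021^1 = - 28779948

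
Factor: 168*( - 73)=-12264=- 2^3*3^1*7^1*73^1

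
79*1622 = 128138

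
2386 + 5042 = 7428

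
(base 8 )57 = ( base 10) 47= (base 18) 2B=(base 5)142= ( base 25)1M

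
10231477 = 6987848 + 3243629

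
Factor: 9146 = 2^1*17^1*269^1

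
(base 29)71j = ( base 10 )5935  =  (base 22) c5h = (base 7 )23206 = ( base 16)172f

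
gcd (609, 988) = 1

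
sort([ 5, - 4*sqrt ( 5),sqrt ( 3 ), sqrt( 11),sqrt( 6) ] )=[ - 4*sqrt( 5),sqrt ( 3), sqrt (6 ), sqrt(11),5] 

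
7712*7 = 53984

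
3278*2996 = 9820888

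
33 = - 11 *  ( - 3)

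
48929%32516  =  16413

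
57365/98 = 8195/14= 585.36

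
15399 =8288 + 7111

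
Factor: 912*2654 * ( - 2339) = - 2^5*3^1 * 19^1*1327^1*2339^1 =- 5661427872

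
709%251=207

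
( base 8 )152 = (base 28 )3M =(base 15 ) 71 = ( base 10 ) 106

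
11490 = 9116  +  2374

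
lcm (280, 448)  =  2240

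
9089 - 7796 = 1293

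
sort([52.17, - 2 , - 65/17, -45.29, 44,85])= [  -  45.29, - 65/17,  -  2,44,  52.17,  85]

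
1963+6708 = 8671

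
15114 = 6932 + 8182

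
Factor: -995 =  - 5^1*199^1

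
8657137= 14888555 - 6231418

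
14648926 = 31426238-16777312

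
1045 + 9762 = 10807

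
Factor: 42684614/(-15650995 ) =-2^1*5^( - 1)*7^1*3048901^1*3130199^( - 1) 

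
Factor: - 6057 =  - 3^2*673^1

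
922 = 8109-7187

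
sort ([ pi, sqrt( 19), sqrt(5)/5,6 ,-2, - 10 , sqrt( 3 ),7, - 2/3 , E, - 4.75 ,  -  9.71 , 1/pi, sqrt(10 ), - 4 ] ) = [ -10, -9.71,-4.75,-4, - 2 , - 2/3, 1/pi , sqrt ( 5)/5,sqrt(3),E, pi,sqrt ( 10 ), sqrt ( 19),6,7 ]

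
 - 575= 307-882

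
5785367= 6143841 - 358474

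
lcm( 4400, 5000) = 110000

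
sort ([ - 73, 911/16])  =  [ - 73, 911/16]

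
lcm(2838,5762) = 190146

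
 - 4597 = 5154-9751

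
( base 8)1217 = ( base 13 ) 3B5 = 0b1010001111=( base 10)655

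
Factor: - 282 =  - 2^1*3^1*47^1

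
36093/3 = 12031 = 12031.00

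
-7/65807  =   - 1 + 9400/9401 = - 0.00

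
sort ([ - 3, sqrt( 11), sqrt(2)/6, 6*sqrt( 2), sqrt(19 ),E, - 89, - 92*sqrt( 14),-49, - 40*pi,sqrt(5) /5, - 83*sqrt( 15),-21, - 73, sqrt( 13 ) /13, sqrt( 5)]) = [ - 92*sqrt(14), - 83*sqrt( 15), - 40*pi, - 89,-73, -49, - 21, - 3, sqrt( 2) /6, sqrt(13)/13, sqrt(5) /5, sqrt( 5 ),E, sqrt (11 ),sqrt( 19 ), 6 * sqrt( 2 )] 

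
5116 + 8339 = 13455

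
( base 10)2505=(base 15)B20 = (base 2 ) 100111001001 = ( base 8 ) 4711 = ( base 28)35d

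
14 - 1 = 13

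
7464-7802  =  -338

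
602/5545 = 602/5545=   0.11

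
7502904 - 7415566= 87338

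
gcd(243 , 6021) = 27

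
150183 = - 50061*( - 3 )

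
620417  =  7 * 88631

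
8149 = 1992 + 6157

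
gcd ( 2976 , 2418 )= 186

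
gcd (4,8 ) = 4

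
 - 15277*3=-45831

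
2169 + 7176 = 9345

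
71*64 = 4544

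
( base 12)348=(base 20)148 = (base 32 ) F8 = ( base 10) 488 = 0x1e8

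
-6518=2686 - 9204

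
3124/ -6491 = -3124/6491 = -  0.48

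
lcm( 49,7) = 49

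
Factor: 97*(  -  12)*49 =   -  57036= - 2^2*3^1*7^2*97^1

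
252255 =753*335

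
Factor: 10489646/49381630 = 5244823/24690815= 5^(  -  1)*17^1*41^ ( - 1) * 43^( - 1)*2801^( - 1 )*308519^1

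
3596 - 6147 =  - 2551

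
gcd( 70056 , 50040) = 10008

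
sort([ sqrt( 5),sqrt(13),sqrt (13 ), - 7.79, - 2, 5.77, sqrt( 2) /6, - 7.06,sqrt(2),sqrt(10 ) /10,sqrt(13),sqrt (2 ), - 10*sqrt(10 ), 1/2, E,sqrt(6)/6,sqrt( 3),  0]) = [-10*sqrt(10 ) ,-7.79,-7.06,  -  2,0,sqrt (2)/6 , sqrt (10 )/10,  sqrt(6)/6 , 1/2,sqrt( 2),sqrt( 2),sqrt(3),sqrt(5),E,sqrt(13 ) , sqrt( 13),sqrt( 13), 5.77]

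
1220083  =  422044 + 798039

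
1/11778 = 1/11778  =  0.00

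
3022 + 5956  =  8978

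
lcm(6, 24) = 24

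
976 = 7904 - 6928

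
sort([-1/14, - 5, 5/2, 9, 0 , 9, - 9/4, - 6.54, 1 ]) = [  -  6.54,  -  5, - 9/4,  -  1/14,0, 1,5/2, 9, 9]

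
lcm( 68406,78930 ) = 1026090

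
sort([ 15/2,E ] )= [E,15/2] 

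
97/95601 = 97/95601 = 0.00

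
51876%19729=12418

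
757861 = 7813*97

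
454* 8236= 3739144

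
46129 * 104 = 4797416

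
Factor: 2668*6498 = 2^3*3^2 * 19^2*23^1*29^1 = 17336664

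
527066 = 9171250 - 8644184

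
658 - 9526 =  - 8868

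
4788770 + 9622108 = 14410878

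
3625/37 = 3625/37 = 97.97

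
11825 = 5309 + 6516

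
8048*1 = 8048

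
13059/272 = 48 + 3/272 = 48.01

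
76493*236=18052348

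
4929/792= 1643/264 = 6.22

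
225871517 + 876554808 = 1102426325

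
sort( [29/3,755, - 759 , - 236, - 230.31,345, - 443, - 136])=[ - 759, - 443, - 236,-230.31, - 136,29/3,  345 , 755] 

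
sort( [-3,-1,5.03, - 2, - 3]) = [-3, - 3, - 2,-1, 5.03]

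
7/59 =7/59 = 0.12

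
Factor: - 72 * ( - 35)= 2520  =  2^3* 3^2 * 5^1*7^1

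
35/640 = 7/128 =0.05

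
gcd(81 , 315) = 9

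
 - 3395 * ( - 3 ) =10185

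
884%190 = 124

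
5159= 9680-4521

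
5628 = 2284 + 3344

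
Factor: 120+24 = 144 = 2^4 * 3^2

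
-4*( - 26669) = 106676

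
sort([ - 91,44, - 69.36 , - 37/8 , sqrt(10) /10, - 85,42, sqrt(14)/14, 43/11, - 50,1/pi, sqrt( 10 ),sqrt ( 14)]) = [-91, - 85, - 69.36, -50, - 37/8,sqrt(14) /14, sqrt(10)/10,1/pi, sqrt(10) , sqrt(14),43/11, 42,44]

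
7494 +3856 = 11350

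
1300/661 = 1300/661 = 1.97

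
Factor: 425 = 5^2 * 17^1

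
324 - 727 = -403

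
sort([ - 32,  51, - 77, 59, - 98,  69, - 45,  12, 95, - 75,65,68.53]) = [ - 98, - 77, - 75, - 45, - 32,12,51, 59,65,68.53,69, 95]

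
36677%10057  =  6506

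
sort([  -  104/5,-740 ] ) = [ - 740,  -  104/5]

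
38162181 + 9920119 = 48082300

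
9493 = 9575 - 82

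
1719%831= 57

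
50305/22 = 50305/22 = 2286.59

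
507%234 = 39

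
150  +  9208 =9358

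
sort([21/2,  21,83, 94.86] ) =[ 21/2,  21, 83, 94.86]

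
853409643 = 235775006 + 617634637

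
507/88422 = 169/29474 = 0.01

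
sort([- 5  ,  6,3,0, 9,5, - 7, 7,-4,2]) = [ - 7, - 5,  -  4, 0, 2,3,5,  6, 7, 9]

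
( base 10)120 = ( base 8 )170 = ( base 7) 231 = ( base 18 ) 6c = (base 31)3R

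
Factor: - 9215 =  - 5^1*19^1*97^1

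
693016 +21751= 714767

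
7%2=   1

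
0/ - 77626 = 0/1 = -0.00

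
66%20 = 6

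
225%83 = 59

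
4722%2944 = 1778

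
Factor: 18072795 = 3^1*5^1*13^1*92681^1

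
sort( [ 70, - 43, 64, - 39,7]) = [-43, - 39, 7,64, 70 ] 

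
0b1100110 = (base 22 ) 4e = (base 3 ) 10210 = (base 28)3i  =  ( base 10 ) 102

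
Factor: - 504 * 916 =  - 2^5*3^2 * 7^1*229^1 = -461664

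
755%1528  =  755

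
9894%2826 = 1416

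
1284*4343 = 5576412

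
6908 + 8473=15381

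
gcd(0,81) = 81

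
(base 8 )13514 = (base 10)5964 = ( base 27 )84o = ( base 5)142324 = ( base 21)db0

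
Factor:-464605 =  - 5^1 * 92921^1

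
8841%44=41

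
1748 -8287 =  - 6539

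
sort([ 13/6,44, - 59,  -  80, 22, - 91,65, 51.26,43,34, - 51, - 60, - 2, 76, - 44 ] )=[ - 91, - 80, - 60,-59,- 51, - 44, - 2,  13/6,22, 34,43,44, 51.26, 65,76]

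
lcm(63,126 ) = 126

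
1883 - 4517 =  - 2634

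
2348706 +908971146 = 911319852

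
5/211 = 5/211 = 0.02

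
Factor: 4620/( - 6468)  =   - 5^1*7^( - 1 ) = - 5/7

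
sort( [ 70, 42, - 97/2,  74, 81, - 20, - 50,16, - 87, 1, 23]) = [ - 87, - 50, - 97/2, -20,  1 , 16,23 , 42,70 , 74,81 ]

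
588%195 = 3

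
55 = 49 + 6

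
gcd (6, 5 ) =1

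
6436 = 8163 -1727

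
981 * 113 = 110853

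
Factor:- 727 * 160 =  - 116320 = - 2^5*5^1*727^1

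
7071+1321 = 8392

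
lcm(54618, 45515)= 273090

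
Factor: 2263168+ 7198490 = 9461658 = 2^1*3^1*19^1*82997^1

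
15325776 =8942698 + 6383078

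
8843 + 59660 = 68503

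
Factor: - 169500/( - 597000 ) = 2^( - 1)*113^1*199^ ( - 1 ) = 113/398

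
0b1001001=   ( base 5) 243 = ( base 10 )73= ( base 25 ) 2n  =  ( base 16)49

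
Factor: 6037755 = 3^1*5^1*402517^1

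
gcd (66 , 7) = 1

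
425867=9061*47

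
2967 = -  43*(- 69)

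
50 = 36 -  - 14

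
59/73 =59/73 = 0.81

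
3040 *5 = 15200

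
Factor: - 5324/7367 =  - 2^2*11^3 * 53^ ( - 1)* 139^( - 1 ) 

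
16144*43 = 694192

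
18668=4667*4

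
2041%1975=66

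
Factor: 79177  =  7^1*11311^1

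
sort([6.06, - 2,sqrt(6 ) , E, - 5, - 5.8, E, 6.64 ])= [ - 5.8, - 5, - 2, sqrt( 6), E, E , 6.06, 6.64]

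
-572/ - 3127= 572/3127 = 0.18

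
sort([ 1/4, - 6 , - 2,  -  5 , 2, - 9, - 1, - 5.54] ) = [ - 9, - 6, - 5.54, -5, - 2, - 1, 1/4, 2 ] 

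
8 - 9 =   -  1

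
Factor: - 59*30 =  - 2^1*3^1 * 5^1*59^1  =  - 1770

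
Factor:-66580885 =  - 5^1*7^1*1902311^1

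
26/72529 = 26/72529 = 0.00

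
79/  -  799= - 79/799 =-  0.10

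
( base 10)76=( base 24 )34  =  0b1001100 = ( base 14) 56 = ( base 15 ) 51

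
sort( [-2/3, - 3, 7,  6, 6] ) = [ - 3, - 2/3, 6,6, 7]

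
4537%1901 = 735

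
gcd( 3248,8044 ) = 4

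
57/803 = 57/803=0.07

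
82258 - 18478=63780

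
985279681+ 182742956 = 1168022637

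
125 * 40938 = 5117250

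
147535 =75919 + 71616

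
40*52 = 2080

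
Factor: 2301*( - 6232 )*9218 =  - 2^4 *3^1 * 11^1*13^1*19^1*41^1*59^1*419^1 = - 132184571376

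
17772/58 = 8886/29 = 306.41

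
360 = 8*45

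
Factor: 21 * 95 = 1995=   3^1* 5^1*7^1 * 19^1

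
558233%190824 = 176585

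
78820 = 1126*70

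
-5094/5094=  - 1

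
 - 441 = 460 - 901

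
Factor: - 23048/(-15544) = 43/29 = 29^( - 1) * 43^1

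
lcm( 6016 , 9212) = 294784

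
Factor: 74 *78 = 5772 = 2^2*3^1*13^1*37^1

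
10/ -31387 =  - 10/31387 = - 0.00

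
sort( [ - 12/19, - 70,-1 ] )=[ - 70, - 1, - 12/19]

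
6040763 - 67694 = 5973069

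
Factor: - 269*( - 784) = 210896 = 2^4*7^2*269^1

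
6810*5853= 39858930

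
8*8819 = 70552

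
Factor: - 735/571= - 3^1*5^1*7^2 * 571^(-1)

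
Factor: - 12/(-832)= 2^( - 4)*3^1*13^( - 1 ) = 3/208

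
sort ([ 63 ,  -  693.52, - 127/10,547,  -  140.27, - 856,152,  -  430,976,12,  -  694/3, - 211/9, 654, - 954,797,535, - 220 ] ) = [ - 954,  -  856,-693.52,  -  430,-694/3, - 220 ,-140.27,  -  211/9, - 127/10, 12,63 , 152,535,547,654, 797 , 976]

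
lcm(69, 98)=6762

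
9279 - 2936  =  6343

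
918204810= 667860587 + 250344223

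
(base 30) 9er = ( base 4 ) 2011203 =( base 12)4b43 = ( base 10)8547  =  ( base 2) 10000101100011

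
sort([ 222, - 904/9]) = [ - 904/9, 222 ] 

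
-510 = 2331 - 2841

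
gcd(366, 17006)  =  2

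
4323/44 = 98+ 1/4 = 98.25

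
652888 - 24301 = 628587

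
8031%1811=787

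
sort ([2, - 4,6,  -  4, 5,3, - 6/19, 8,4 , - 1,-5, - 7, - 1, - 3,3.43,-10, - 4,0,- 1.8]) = [-10,  -  7, - 5, - 4,-4, - 4, - 3 ,  -  1.8 , - 1,-1, - 6/19 , 0, 2,3,  3.43, 4, 5, 6, 8]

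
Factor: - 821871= - 3^2 * 53^1*1723^1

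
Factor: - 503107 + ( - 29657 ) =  - 532764 = - 2^2*3^3*4933^1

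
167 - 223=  - 56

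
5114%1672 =98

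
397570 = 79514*5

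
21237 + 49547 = 70784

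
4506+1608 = 6114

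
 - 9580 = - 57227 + 47647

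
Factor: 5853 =3^1 * 1951^1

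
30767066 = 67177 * 458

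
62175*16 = 994800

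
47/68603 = 47/68603 = 0.00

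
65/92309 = 65/92309 = 0.00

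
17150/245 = 70 = 70.00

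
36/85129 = 36/85129 = 0.00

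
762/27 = 28 + 2/9 = 28.22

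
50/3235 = 10/647 =0.02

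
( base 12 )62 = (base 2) 1001010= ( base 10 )74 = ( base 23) 35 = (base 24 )32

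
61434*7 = 430038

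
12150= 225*54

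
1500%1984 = 1500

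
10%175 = 10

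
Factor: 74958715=5^1*13^1 * 1153211^1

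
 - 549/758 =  - 1+209/758 = - 0.72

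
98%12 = 2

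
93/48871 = 93/48871 = 0.00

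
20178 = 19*1062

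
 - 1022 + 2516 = 1494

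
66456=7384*9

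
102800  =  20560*5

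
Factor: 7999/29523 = 3^( - 1)*13^(-1) * 19^1*421^1*757^(  -  1) 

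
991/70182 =991/70182 = 0.01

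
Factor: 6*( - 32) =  - 2^6*3^1  =  - 192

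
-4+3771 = 3767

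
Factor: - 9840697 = - 41^1*240017^1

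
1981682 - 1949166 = 32516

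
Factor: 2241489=3^1*157^1*4759^1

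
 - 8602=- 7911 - 691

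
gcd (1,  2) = 1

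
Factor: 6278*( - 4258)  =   - 2^2*  43^1*73^1* 2129^1 = - 26731724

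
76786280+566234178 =643020458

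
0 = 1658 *0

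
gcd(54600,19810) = 70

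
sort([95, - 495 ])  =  [- 495, 95 ]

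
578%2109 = 578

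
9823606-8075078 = 1748528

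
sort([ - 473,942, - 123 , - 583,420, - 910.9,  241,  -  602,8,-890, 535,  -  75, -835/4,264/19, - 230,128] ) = [ - 910.9, - 890, - 602, - 583, - 473 , -230, - 835/4,-123, - 75, 8,264/19,128,241,420,535, 942 ] 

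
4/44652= 1/11163  =  0.00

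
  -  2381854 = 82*( - 29047)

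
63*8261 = 520443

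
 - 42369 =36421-78790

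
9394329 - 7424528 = 1969801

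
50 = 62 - 12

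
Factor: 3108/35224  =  3/34=2^( - 1)*3^1 * 17^( - 1)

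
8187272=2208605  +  5978667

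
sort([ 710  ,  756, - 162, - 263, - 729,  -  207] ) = [ - 729,-263, - 207, - 162,710, 756]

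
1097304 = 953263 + 144041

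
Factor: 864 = 2^5*3^3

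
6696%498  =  222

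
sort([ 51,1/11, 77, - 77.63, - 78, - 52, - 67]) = [- 78 , - 77.63,-67,  -  52 , 1/11, 51,  77 ] 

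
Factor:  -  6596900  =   - 2^2*5^2*41^1*1609^1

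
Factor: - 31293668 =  - 2^2 *7^1*17^1*29^1*2267^1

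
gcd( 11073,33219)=11073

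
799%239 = 82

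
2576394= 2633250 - 56856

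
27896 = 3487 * 8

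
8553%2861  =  2831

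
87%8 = 7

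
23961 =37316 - 13355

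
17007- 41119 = - 24112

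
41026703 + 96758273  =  137784976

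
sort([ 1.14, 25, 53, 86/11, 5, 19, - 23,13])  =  [ -23, 1.14  ,  5,86/11,13,19,25, 53]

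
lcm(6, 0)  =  0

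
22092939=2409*9171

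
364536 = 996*366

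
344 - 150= 194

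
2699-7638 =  - 4939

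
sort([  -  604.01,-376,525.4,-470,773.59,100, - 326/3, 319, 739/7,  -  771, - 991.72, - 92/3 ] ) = [ - 991.72,  -  771, - 604.01, - 470,-376,-326/3,  -  92/3, 100,739/7 , 319,  525.4,773.59 ] 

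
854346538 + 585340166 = 1439686704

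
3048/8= 381 = 381.00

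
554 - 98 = 456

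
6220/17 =6220/17 = 365.88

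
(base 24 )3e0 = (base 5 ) 31224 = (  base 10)2064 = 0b100000010000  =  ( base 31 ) 24I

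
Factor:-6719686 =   -  2^1*3359843^1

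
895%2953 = 895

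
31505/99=318 + 23/99 = 318.23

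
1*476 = 476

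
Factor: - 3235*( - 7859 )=5^1*29^1*271^1*647^1 = 25423865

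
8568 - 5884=2684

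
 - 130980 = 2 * ( -65490)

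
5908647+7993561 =13902208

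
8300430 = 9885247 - 1584817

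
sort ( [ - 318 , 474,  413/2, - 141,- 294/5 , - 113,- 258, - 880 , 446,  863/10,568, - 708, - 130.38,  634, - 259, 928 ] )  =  [ - 880, - 708, - 318 ,-259 , - 258, - 141, - 130.38,- 113,  -  294/5,863/10 , 413/2, 446,474 , 568, 634, 928] 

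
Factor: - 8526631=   -  8526631^1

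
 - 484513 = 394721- 879234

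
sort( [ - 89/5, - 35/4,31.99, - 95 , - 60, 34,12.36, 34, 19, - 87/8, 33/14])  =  [ - 95, - 60, - 89/5, - 87/8, - 35/4, 33/14, 12.36,19, 31.99, 34, 34]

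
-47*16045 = -754115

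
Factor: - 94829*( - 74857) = 7^1 * 19^1*23^1*31^1*74857^1 = 7098614453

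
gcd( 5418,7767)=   9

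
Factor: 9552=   2^4*3^1*199^1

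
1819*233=423827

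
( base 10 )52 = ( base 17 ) 31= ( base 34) 1I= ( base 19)2e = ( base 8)64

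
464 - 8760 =-8296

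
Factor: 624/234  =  8/3 = 2^3*3^(-1) 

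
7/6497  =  7/6497 = 0.00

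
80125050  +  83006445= 163131495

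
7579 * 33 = 250107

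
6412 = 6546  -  134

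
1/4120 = 1/4120 =0.00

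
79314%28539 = 22236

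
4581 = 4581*1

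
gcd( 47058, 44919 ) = 2139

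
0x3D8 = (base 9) 1313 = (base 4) 33120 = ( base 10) 984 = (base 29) 14R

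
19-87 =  - 68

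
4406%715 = 116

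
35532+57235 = 92767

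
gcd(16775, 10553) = 61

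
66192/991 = 66 + 786/991= 66.79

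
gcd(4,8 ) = 4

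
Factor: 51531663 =3^1*421^1*40801^1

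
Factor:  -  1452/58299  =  -2^2*11^2*19433^( - 1) = - 484/19433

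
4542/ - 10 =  - 455+4/5 = -  454.20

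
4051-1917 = 2134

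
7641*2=15282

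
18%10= 8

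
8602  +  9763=18365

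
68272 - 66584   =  1688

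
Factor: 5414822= 2^1*7^1*29^1*13337^1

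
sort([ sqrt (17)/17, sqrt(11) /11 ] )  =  [sqrt( 17)/17, sqrt(11 )/11]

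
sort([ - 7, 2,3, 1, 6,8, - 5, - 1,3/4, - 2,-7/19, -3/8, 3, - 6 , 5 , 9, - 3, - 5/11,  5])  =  [ -7, - 6, - 5, - 3, - 2, - 1, - 5/11, - 3/8, - 7/19,3/4,  1,2,3,  3 , 5, 5,  6,  8, 9]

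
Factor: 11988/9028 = 3^4*61^( - 1) = 81/61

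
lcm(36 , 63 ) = 252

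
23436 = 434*54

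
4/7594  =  2/3797 = 0.00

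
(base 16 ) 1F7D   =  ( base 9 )12046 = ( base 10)8061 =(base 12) 47B9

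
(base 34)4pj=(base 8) 12565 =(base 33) 51F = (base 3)21112110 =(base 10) 5493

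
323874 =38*8523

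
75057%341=37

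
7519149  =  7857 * 957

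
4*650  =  2600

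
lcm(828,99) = 9108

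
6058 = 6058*1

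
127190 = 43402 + 83788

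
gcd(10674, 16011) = 5337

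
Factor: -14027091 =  - 3^1*13^1*17^1*21157^1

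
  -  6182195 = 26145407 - 32327602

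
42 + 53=95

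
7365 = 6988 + 377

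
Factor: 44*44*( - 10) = -2^5*5^1*11^2 =-  19360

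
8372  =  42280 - 33908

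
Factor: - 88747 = - 88747^1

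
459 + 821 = 1280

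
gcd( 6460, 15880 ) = 20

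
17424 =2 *8712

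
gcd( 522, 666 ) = 18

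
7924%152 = 20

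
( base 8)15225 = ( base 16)1a95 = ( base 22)e17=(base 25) am5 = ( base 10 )6805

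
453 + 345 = 798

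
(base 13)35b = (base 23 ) 128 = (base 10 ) 583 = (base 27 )lg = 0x247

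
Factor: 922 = 2^1*461^1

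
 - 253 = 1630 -1883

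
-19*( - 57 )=1083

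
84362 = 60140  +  24222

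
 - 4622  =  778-5400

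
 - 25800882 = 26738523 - 52539405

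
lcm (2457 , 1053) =7371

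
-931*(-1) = 931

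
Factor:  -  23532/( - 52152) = 37/82= 2^(-1)*37^1*41^(-1)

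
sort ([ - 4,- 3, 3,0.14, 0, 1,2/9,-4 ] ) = [ - 4,-4, - 3, 0 , 0.14, 2/9, 1,3]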